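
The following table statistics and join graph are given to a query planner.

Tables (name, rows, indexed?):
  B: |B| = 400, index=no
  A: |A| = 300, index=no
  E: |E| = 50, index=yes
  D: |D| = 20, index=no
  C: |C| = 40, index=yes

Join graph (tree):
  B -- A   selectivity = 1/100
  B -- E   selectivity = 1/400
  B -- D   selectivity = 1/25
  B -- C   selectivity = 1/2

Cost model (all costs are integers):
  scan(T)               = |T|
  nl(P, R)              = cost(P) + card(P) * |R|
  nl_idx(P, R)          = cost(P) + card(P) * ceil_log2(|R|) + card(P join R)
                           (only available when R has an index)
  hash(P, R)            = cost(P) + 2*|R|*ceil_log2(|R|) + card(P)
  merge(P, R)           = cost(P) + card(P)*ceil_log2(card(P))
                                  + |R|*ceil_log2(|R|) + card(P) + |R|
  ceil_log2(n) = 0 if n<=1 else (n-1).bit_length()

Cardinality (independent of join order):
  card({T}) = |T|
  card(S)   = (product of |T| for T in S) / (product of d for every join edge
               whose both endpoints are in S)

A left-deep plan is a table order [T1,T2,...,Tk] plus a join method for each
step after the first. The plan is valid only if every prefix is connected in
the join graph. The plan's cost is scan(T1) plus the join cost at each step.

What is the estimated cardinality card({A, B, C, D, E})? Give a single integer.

2400

Tables in S: A(300), B(400), C(40), D(20), E(50)
Edges inside S: B-A(d=100), B-E(d=400), B-D(d=25), B-C(d=2)
numerator = 300 * 400 * 40 * 20 * 50 = 4800000000
denominator = 100 * 400 * 25 * 2 = 2000000
card(S) = 4800000000 / 2000000 = 2400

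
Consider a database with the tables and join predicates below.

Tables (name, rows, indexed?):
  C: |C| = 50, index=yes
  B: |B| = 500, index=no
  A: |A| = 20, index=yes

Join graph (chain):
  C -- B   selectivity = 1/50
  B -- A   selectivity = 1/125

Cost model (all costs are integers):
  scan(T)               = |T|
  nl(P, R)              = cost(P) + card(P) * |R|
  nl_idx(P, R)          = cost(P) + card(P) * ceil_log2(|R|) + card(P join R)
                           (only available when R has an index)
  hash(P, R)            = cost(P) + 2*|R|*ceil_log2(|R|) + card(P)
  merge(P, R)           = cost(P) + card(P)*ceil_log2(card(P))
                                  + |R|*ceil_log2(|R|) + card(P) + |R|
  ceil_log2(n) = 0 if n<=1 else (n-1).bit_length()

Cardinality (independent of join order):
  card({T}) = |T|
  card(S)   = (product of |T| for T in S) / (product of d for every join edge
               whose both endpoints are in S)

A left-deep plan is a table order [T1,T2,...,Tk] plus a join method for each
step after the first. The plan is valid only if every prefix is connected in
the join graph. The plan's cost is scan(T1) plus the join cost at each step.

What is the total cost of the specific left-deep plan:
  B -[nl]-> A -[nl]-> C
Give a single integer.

14500

step 1: scan B: cost=500, card=500
step 2: join A via nl
    card(P join A) = 500*20/(125) = 80
    cost = 500 + 500*20 = 10500
step 3: join C via nl
    card(P join C) = 80*50/(50) = 80
    cost = 10500 + 80*50 = 14500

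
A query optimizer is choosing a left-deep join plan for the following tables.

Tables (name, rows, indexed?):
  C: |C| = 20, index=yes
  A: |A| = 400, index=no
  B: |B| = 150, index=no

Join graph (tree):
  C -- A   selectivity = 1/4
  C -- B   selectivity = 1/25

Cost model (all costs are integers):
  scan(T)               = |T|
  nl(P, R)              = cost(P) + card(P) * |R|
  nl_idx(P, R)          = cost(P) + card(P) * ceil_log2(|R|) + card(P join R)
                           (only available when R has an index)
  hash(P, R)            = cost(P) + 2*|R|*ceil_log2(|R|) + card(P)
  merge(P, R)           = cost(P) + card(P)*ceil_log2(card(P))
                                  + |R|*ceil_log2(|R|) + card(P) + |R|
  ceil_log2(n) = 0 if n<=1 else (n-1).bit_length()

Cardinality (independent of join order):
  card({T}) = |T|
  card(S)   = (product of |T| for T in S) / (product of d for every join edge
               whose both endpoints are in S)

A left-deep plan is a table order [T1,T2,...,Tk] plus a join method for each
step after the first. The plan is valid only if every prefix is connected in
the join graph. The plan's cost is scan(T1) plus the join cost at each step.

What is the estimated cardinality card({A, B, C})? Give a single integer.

12000

Tables in S: A(400), B(150), C(20)
Edges inside S: C-A(d=4), C-B(d=25)
numerator = 400 * 150 * 20 = 1200000
denominator = 4 * 25 = 100
card(S) = 1200000 / 100 = 12000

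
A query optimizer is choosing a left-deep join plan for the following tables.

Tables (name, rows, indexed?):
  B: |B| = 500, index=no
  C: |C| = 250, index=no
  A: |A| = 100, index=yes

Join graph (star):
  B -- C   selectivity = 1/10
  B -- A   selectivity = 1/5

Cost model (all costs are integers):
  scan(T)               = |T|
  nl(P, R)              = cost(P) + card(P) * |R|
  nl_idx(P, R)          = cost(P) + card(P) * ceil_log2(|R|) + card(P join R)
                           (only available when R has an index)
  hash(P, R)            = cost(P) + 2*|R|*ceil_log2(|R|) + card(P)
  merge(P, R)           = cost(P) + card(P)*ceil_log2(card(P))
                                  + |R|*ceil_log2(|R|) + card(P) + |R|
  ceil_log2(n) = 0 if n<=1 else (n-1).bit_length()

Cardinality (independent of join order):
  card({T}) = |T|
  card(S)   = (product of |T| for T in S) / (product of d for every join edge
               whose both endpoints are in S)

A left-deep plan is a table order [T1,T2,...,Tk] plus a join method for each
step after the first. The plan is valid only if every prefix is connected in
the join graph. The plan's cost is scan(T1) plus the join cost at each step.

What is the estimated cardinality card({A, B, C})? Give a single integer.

Tables in S: A(100), B(500), C(250)
Edges inside S: B-C(d=10), B-A(d=5)
numerator = 100 * 500 * 250 = 12500000
denominator = 10 * 5 = 50
card(S) = 12500000 / 50 = 250000

250000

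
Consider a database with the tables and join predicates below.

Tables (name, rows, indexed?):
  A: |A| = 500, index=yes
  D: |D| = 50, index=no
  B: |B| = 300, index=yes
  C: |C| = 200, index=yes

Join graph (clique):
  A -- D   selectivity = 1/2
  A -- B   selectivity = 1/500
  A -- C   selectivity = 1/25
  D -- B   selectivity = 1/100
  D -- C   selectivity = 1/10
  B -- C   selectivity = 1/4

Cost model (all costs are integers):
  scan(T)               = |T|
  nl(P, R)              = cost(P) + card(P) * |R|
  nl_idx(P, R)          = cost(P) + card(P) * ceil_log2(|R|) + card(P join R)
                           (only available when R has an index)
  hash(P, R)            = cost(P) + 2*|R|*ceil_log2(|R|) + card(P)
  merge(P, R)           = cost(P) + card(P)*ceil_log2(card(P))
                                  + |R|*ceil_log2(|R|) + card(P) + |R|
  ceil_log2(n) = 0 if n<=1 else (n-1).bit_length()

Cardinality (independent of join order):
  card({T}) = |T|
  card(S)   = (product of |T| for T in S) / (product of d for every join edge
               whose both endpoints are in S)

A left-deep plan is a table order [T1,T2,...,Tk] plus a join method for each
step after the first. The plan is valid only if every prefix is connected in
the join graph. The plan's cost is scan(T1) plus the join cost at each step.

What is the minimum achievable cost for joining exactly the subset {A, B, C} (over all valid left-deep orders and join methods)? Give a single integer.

Selinger DP over subsets of {A,B,C}:
  {A}: scan cost=500, card=500
  {B}: scan cost=300, card=300
  {C}: scan cost=200, card=200
  {AB}: card=300; try (A,nl_idx)→3300, (B,nl_idx)→5300, (B,hash)→6400, (A,merge)→8300, (B,merge)→8500, (A,hash)→9600 …(+2); best=3300 via (A,nl_idx)
  {AC}: card=4000; try (C,hash)→4200, (A,nl_idx)→6000, (A,merge)→7000, (C,merge)→7300, (C,nl_idx)→8500, (A,hash)→9400 …(+2); best=4200 via (C,hash)
  {BC}: card=15000; try (C,hash)→3800, (B,merge)→5000, (C,merge)→5100, (B,hash)→5800, (B,nl_idx)→17000, (C,nl_idx)→17700 …(+2); best=3800 via (C,hash)
  {ABC}: card=600; try (C,nl_idx)→6300, (C,hash)→6800, (C,merge)→8100, (B,hash)→13600, (A,hash)→27800, (B,nl_idx)→40800 …(+6); best=6300 via (C,nl_idx)

6300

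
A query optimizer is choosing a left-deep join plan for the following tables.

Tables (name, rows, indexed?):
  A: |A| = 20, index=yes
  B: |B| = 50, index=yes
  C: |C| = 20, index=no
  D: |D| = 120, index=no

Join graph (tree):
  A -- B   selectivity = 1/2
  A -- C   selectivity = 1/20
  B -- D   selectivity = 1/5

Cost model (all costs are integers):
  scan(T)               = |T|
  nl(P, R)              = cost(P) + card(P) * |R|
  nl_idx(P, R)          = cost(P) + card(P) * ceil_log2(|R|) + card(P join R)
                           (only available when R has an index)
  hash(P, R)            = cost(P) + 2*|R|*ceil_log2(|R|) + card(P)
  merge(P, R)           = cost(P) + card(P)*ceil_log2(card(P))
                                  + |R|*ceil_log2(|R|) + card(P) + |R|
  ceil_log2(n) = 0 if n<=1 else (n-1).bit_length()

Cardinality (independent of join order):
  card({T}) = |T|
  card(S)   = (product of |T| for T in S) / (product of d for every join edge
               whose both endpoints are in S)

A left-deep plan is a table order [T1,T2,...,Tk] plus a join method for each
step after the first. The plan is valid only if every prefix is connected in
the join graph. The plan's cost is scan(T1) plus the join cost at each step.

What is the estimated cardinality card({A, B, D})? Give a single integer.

Tables in S: A(20), B(50), D(120)
Edges inside S: A-B(d=2), B-D(d=5)
numerator = 20 * 50 * 120 = 120000
denominator = 2 * 5 = 10
card(S) = 120000 / 10 = 12000

12000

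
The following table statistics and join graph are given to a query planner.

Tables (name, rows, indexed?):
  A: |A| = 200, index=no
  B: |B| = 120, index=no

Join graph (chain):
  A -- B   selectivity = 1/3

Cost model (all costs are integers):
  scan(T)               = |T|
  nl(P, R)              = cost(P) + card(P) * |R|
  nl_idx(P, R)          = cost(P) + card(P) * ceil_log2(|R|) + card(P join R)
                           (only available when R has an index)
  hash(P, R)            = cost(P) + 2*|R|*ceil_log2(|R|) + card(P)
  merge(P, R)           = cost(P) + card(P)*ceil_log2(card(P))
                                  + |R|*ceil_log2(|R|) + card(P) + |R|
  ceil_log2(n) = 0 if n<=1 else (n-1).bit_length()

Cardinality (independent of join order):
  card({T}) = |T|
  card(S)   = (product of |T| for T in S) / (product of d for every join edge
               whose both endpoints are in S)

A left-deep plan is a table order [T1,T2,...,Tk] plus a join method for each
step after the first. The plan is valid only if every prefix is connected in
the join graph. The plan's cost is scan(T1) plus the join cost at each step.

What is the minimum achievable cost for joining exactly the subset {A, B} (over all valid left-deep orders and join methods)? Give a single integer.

Selinger DP over subsets of {A,B}:
  {A}: scan cost=200, card=200
  {B}: scan cost=120, card=120
  {AB}: card=8000; try (B,hash)→2080, (A,merge)→2880, (B,merge)→2960, (A,hash)→3440, (A,nl)→24120, (B,nl)→24200; best=2080 via (B,hash)

2080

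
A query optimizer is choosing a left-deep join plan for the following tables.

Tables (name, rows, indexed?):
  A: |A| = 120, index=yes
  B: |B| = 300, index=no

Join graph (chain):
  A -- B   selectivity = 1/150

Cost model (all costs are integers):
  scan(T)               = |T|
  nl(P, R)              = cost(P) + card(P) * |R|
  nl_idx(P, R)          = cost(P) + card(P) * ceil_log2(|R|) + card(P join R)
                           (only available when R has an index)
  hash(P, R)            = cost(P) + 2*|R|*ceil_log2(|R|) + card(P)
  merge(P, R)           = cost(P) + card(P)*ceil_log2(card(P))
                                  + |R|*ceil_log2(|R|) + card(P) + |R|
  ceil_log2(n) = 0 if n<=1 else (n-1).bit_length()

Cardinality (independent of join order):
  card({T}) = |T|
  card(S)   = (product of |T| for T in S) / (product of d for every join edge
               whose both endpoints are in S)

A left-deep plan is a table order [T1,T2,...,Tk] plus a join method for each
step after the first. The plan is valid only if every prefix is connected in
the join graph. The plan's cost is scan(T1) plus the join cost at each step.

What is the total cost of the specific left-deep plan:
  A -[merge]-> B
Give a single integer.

4080

step 1: scan A: cost=120, card=120
step 2: join B via merge
    card(P join B) = 120*300/(150) = 240
    cost = 120 + 120*7 + 300*9 + 120 + 300 = 4080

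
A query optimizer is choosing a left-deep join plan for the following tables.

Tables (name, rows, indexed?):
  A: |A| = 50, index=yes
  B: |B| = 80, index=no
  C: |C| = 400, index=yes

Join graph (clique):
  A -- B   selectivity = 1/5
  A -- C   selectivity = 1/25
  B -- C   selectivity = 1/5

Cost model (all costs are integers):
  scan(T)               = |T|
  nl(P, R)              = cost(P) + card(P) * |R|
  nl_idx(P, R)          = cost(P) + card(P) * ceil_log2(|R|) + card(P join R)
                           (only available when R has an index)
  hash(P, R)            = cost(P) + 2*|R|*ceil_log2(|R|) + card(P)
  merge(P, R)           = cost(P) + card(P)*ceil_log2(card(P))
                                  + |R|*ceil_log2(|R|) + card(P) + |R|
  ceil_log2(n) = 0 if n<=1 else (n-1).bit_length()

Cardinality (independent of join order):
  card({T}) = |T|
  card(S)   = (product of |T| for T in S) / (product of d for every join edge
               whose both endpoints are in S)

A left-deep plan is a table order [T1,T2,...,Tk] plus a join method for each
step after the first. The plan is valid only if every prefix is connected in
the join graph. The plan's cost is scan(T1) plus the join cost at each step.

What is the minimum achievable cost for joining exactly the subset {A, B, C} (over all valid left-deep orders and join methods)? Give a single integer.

3220

Selinger DP over subsets of {A,B,C}:
  {A}: scan cost=50, card=50
  {B}: scan cost=80, card=80
  {C}: scan cost=400, card=400
  {AB}: card=800; try (A,hash)→760, (B,merge)→1040, (A,merge)→1070, (B,hash)→1220, (A,nl_idx)→1360, (B,nl)→4050 …(+1); best=760 via (A,hash)
  {AC}: card=800; try (C,nl_idx)→1300, (A,hash)→1400, (A,nl_idx)→3600, (C,merge)→4400, (A,merge)→4750, (C,hash)→7300 …(+2); best=1300 via (C,nl_idx)
  {BC}: card=6400; try (B,hash)→1920, (C,merge)→4720, (B,merge)→5040, (C,nl_idx)→7200, (C,hash)→7360, (C,nl)→32080 …(+1); best=1920 via (B,hash)
  {ABC}: card=2560; try (B,hash)→3220, (C,hash)→8760, (A,hash)→8920, (C,nl_idx)→10520, (B,merge)→10740, (C,merge)→13560 …(+5); best=3220 via (B,hash)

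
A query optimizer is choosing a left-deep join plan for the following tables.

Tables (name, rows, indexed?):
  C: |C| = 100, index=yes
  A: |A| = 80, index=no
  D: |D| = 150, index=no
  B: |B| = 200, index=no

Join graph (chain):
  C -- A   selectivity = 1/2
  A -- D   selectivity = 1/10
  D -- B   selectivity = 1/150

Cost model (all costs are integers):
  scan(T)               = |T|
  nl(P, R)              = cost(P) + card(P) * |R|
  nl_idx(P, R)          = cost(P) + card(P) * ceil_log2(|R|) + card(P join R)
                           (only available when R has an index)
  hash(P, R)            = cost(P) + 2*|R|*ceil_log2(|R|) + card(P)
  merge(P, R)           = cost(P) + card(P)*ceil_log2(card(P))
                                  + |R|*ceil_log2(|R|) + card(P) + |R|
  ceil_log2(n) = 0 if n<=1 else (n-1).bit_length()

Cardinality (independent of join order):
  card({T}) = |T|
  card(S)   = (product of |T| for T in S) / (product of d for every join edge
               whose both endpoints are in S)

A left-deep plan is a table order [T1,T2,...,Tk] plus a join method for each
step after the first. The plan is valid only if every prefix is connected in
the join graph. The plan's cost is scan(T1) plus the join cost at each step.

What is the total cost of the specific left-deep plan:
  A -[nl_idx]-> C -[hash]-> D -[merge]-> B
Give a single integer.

step 1: scan A: cost=80, card=80
step 2: join C via nl_idx
    card(P join C) = 80*100/(2) = 4000
    cost = 80 + 80*7 + 4000 = 4640
step 3: join D via hash
    card(P join D) = 4000*150/(10) = 60000
    cost = 4640 + 2*150*8 + 4000 = 11040
step 4: join B via merge
    card(P join B) = 60000*200/(150) = 80000
    cost = 11040 + 60000*16 + 200*8 + 60000 + 200 = 1032840

1032840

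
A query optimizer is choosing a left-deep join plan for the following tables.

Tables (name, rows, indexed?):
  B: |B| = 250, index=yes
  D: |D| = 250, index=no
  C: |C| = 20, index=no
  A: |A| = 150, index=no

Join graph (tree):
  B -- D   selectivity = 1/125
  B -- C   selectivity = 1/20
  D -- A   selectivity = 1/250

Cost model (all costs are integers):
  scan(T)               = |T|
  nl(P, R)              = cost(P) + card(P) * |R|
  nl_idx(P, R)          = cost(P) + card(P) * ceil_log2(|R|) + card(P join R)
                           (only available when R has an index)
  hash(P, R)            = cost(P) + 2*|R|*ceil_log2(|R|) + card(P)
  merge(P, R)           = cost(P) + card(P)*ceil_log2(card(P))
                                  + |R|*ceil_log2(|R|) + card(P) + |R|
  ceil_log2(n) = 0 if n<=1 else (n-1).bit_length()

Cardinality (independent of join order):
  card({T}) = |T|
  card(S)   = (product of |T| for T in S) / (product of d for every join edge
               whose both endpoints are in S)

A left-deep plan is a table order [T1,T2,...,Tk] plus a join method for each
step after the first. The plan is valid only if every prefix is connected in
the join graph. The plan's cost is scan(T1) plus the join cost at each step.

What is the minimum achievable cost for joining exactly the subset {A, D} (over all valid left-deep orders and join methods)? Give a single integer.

Selinger DP over subsets of {A,D}:
  {D}: scan cost=250, card=250
  {A}: scan cost=150, card=150
  {AD}: card=150; try (A,hash)→2900, (D,merge)→3750, (A,merge)→3850, (D,hash)→4300, (D,nl)→37650, (A,nl)→37750; best=2900 via (A,hash)

2900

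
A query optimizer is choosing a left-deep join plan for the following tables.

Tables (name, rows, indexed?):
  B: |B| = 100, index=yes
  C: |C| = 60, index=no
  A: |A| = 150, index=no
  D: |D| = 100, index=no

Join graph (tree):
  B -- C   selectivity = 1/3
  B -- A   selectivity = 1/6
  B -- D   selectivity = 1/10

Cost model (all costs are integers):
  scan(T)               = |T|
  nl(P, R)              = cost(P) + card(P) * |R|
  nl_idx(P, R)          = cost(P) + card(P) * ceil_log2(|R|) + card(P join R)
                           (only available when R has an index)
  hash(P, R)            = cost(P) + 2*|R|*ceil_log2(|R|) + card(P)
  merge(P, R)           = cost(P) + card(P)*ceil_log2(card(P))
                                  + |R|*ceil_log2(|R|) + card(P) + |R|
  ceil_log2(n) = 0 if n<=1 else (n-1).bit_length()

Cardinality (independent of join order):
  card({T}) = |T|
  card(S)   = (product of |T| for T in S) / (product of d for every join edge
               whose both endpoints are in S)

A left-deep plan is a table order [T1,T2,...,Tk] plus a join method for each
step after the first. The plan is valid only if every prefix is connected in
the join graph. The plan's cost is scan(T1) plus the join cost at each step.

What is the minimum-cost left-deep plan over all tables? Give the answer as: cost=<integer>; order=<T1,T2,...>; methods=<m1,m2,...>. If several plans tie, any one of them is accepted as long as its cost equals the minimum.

Selinger DP (subsets sized 1..n):
  {B}: scan cost=100, card=100
  {C}: scan cost=60, card=60
  {A}: scan cost=150, card=150
  {D}: scan cost=100, card=100
  {BC}: card=2000; try (C,hash)→920, (B,merge)→1280, (C,merge)→1320, (B,hash)→1520, (B,nl_idx)→2480, (B,nl)→6060 …(+1); best=920 via (C,hash)
  {AB}: card=2500; try (B,hash)→1700, (A,merge)→2250, (B,merge)→2300, (A,hash)→2600, (B,nl_idx)→3700, (A,nl)→15100 …(+1); best=1700 via (B,hash)
  {BD}: card=1000; try (D,hash)→1600, (B,hash)→1600, (D,merge)→1700, (B,merge)→1700, (B,nl_idx)→1800, (D,nl)→10100 …(+1); best=1600 via (D,hash)
  {ABC}: card=50000; try (C,hash)→4920, (A,hash)→5320, (A,merge)→26270, (C,merge)→34620, (C,nl)→151700, (A,nl)→300920; best=4920 via (C,hash)
  {BCD}: card=20000; try (C,hash)→3320, (D,hash)→4320, (C,merge)→13020, (D,merge)→25720, (C,nl)→61600, (D,nl)→200920; best=3320 via (C,hash)
  {ABD}: card=25000; try (A,hash)→5000, (D,hash)→5600, (A,merge)→13950, (D,merge)→35000, (A,nl)→151600, (D,nl)→251700; best=5000 via (A,hash)
  {ABCD}: card=500000; try (A,hash)→25720, (C,hash)→30720, (D,hash)→56320, (A,merge)→324670, (C,merge)→405420, (D,merge)→855720 …(+3); best=25720 via (A,hash)

cost=25720; order=B,D,C,A; methods=hash,hash,hash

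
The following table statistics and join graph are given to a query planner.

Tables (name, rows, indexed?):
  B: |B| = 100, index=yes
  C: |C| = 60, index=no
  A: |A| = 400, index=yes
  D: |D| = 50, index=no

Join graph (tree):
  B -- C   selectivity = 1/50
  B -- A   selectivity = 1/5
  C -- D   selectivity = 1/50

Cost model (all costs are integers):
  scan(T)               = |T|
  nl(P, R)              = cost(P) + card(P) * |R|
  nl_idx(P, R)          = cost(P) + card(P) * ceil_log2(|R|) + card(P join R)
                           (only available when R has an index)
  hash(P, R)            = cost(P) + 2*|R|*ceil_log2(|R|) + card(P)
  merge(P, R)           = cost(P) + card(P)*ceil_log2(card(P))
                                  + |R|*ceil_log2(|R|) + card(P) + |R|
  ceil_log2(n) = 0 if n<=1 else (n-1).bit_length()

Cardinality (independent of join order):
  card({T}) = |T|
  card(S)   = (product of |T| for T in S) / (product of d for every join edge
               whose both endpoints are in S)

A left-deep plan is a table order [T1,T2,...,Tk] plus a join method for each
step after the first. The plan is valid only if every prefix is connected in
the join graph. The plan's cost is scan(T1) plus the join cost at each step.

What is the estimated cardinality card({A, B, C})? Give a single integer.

Tables in S: A(400), B(100), C(60)
Edges inside S: B-C(d=50), B-A(d=5)
numerator = 400 * 100 * 60 = 2400000
denominator = 50 * 5 = 250
card(S) = 2400000 / 250 = 9600

9600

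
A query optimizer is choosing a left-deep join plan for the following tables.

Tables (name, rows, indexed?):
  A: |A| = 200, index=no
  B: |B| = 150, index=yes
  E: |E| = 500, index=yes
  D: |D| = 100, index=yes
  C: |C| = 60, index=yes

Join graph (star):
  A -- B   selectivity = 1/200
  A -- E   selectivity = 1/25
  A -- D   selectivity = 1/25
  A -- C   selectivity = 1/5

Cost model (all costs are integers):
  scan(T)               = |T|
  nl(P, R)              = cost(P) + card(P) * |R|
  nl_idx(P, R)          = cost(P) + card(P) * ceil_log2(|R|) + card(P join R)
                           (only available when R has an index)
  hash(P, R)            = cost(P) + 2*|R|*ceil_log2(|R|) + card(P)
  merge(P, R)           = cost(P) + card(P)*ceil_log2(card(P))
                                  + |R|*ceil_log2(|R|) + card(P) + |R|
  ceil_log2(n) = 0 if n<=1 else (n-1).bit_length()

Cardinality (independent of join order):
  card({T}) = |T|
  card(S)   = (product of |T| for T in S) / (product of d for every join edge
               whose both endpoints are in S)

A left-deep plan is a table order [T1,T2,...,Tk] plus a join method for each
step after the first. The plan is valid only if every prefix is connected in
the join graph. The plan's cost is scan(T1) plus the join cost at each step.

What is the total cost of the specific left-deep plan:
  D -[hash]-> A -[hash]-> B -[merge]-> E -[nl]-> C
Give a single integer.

738200

step 1: scan D: cost=100, card=100
step 2: join A via hash
    card(P join A) = 100*200/(25) = 800
    cost = 100 + 2*200*8 + 100 = 3400
step 3: join B via hash
    card(P join B) = 800*150/(200) = 600
    cost = 3400 + 2*150*8 + 800 = 6600
step 4: join E via merge
    card(P join E) = 600*500/(25) = 12000
    cost = 6600 + 600*10 + 500*9 + 600 + 500 = 18200
step 5: join C via nl
    card(P join C) = 12000*60/(5) = 144000
    cost = 18200 + 12000*60 = 738200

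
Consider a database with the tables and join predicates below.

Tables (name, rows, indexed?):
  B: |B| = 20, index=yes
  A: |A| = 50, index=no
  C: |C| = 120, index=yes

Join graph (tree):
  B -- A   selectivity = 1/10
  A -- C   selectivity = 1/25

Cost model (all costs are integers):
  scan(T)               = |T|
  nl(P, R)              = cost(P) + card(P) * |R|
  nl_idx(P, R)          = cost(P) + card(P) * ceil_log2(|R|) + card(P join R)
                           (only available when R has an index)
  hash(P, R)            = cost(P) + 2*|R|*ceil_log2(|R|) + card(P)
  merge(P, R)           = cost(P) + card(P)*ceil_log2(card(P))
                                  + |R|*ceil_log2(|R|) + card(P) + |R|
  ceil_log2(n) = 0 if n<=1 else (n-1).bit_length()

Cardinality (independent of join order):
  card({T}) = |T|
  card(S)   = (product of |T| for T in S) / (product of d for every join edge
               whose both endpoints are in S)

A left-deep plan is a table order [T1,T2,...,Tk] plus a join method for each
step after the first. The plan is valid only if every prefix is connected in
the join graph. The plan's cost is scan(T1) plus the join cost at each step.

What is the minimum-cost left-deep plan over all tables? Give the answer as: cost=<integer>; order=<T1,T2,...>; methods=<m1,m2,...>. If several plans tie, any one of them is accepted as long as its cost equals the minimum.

Selinger DP (subsets sized 1..n):
  {B}: scan cost=20, card=20
  {A}: scan cost=50, card=50
  {C}: scan cost=120, card=120
  {AB}: card=100; try (B,hash)→300, (B,nl_idx)→400, (A,merge)→490, (B,merge)→520, (A,hash)→640, (A,nl)→1020 …(+1); best=300 via (B,hash)
  {AC}: card=240; try (C,nl_idx)→640, (A,hash)→840, (C,merge)→1360, (A,merge)→1430, (C,hash)→1780, (C,nl)→6050 …(+1); best=640 via (C,nl_idx)
  {ABC}: card=480; try (B,hash)→1080, (C,nl_idx)→1480, (C,merge)→2060, (C,hash)→2080, (B,nl_idx)→2320, (B,merge)→2920 …(+2); best=1080 via (B,hash)

cost=1080; order=A,C,B; methods=nl_idx,hash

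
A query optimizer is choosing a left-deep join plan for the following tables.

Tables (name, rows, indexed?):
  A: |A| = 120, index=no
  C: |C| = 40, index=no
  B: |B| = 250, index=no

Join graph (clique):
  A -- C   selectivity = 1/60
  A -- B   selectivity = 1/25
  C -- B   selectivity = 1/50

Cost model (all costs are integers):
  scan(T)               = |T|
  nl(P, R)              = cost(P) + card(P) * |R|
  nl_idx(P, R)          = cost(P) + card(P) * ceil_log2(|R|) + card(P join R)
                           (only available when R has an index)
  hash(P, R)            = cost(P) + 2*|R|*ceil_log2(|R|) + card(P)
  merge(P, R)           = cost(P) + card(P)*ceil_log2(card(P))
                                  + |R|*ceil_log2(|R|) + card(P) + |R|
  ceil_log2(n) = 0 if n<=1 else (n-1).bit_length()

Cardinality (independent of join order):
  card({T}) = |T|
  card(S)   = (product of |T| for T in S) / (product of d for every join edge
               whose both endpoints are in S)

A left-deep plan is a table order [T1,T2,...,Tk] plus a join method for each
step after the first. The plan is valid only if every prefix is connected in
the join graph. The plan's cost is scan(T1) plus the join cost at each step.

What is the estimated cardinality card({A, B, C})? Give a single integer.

16

Tables in S: A(120), B(250), C(40)
Edges inside S: A-C(d=60), A-B(d=25), C-B(d=50)
numerator = 120 * 250 * 40 = 1200000
denominator = 60 * 25 * 50 = 75000
card(S) = 1200000 / 75000 = 16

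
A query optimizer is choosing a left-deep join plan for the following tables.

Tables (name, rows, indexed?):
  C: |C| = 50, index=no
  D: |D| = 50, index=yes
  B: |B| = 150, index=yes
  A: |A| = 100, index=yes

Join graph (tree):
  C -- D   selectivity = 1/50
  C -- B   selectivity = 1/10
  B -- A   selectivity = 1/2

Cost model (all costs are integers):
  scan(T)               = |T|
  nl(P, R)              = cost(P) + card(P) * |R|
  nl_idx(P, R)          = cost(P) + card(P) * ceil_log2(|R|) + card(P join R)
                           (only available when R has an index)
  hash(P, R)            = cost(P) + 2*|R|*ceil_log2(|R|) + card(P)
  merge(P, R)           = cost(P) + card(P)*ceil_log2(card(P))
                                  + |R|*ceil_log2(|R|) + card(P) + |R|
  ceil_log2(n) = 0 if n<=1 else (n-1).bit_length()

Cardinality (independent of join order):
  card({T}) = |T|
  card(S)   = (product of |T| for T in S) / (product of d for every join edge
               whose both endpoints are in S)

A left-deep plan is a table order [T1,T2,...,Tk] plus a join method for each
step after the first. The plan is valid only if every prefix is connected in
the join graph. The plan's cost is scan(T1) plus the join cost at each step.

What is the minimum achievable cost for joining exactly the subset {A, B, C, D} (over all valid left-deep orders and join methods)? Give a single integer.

3700

Selinger DP over subsets of {A,B,C,D}:
  {C}: scan cost=50, card=50
  {D}: scan cost=50, card=50
  {B}: scan cost=150, card=150
  {A}: scan cost=100, card=100
  {CD}: card=50; try (D,nl_idx)→400, (D,hash)→700, (C,hash)→700, (D,merge)→750, (C,merge)→750, (D,nl)→2550 …(+1); best=400 via (D,nl_idx)
  {BC}: card=750; try (C,hash)→900, (B,nl_idx)→1200, (B,merge)→1750, (C,merge)→1850, (B,hash)→2500, (B,nl)→7550 …(+1); best=900 via (C,hash)
  {AB}: card=7500; try (A,hash)→1700, (B,merge)→2250, (A,merge)→2300, (B,hash)→2600, (B,nl_idx)→8400, (A,nl_idx)→8700 …(+2); best=1700 via (A,hash)
  {BCD}: card=750; try (B,nl_idx)→1550, (B,merge)→2100, (D,hash)→2250, (B,hash)→2850, (D,nl_idx)→6150, (B,nl)→7900 …(+2); best=1550 via (B,nl_idx)
  {ABC}: card=37500; try (A,hash)→3050, (C,hash)→9800, (A,merge)→9950, (A,nl_idx)→43650, (A,nl)→75900, (C,merge)→107050 …(+1); best=3050 via (A,hash)
  {ABCD}: card=37500; try (A,hash)→3700, (A,merge)→10600, (D,hash)→41150, (A,nl_idx)→44300, (A,nl)→76550, (D,nl_idx)→265550 …(+2); best=3700 via (A,hash)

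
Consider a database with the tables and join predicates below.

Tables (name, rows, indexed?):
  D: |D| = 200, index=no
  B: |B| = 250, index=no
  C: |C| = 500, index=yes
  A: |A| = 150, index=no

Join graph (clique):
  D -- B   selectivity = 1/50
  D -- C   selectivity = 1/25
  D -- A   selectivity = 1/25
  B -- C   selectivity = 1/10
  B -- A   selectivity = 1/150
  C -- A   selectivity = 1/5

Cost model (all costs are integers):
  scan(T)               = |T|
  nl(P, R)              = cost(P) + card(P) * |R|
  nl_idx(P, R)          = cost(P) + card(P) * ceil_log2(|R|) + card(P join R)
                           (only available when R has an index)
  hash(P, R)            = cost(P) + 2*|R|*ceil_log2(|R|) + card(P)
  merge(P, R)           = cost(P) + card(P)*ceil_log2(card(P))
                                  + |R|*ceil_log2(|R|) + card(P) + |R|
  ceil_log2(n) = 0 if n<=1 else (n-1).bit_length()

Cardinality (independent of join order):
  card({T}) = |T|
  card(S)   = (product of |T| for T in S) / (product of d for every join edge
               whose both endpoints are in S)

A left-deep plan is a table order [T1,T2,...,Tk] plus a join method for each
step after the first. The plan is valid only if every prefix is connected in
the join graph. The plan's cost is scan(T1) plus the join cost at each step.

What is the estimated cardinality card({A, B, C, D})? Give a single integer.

Tables in S: A(150), B(250), C(500), D(200)
Edges inside S: D-B(d=50), D-C(d=25), D-A(d=25), B-C(d=10), B-A(d=150), C-A(d=5)
numerator = 150 * 250 * 500 * 200 = 3750000000
denominator = 50 * 25 * 25 * 10 * 150 * 5 = 234375000
card(S) = 3750000000 / 234375000 = 16

16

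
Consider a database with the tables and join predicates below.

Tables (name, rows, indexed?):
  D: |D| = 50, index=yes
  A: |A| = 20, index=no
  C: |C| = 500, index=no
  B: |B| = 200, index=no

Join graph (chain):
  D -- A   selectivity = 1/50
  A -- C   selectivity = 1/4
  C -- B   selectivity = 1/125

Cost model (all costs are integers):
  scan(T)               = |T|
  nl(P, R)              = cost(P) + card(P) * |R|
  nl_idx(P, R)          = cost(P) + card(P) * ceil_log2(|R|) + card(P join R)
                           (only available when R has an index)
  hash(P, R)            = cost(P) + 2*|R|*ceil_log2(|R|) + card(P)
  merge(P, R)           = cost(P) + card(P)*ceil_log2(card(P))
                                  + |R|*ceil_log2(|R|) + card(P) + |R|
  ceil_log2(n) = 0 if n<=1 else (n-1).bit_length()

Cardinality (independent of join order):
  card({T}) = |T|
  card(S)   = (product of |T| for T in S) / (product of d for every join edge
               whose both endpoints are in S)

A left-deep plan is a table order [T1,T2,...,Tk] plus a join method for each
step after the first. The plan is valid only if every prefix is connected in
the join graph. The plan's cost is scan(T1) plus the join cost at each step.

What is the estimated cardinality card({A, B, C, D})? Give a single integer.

4000

Tables in S: A(20), B(200), C(500), D(50)
Edges inside S: D-A(d=50), A-C(d=4), C-B(d=125)
numerator = 20 * 200 * 500 * 50 = 100000000
denominator = 50 * 4 * 125 = 25000
card(S) = 100000000 / 25000 = 4000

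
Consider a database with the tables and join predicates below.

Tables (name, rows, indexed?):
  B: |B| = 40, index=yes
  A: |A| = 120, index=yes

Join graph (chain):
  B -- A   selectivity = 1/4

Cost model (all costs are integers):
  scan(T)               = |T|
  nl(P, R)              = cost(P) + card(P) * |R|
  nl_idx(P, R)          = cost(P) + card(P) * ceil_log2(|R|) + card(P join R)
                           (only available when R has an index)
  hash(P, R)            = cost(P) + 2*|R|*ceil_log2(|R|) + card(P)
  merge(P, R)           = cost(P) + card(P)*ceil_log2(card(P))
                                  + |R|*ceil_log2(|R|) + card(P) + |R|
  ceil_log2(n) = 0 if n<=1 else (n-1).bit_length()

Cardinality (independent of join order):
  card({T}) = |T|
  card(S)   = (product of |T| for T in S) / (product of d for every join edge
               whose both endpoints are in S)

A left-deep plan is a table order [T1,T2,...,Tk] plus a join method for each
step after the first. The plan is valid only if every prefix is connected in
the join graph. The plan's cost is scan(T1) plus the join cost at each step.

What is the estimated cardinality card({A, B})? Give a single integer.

Tables in S: A(120), B(40)
Edges inside S: B-A(d=4)
numerator = 120 * 40 = 4800
denominator = 4 = 4
card(S) = 4800 / 4 = 1200

1200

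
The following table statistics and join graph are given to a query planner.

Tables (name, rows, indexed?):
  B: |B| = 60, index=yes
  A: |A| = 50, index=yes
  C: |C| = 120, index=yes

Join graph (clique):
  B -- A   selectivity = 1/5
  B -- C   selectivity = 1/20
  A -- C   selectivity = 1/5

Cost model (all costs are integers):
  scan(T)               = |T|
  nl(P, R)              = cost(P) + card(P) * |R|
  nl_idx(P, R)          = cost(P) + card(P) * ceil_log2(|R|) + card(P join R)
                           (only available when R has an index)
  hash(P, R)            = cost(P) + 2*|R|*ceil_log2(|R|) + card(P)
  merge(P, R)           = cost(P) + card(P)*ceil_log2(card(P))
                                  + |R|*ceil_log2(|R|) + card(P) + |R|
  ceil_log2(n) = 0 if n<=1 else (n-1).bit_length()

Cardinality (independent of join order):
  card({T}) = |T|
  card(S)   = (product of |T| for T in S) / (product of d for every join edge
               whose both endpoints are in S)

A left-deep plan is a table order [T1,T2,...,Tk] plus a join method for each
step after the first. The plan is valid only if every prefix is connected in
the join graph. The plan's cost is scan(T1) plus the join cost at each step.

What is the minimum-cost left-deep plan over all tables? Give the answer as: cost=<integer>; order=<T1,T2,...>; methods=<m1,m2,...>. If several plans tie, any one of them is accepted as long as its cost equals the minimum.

cost=1800; order=B,C,A; methods=nl_idx,hash

Selinger DP (subsets sized 1..n):
  {B}: scan cost=60, card=60
  {A}: scan cost=50, card=50
  {C}: scan cost=120, card=120
  {AB}: card=600; try (A,hash)→720, (B,hash)→820, (B,merge)→820, (A,merge)→830, (B,nl_idx)→950, (A,nl_idx)→1020 …(+2); best=720 via (A,hash)
  {BC}: card=360; try (C,nl_idx)→840, (B,hash)→960, (B,nl_idx)→1200, (C,merge)→1440, (B,merge)→1500, (C,hash)→1800 …(+2); best=840 via (C,nl_idx)
  {AC}: card=1200; try (A,hash)→840, (C,merge)→1360, (A,merge)→1430, (C,nl_idx)→1600, (C,hash)→1780, (A,nl_idx)→2040 …(+2); best=840 via (A,hash)
  {ABC}: card=720; try (A,hash)→1800, (B,hash)→2760, (C,hash)→3000, (A,nl_idx)→3720, (A,merge)→4790, (C,nl_idx)→5640 …(+6); best=1800 via (A,hash)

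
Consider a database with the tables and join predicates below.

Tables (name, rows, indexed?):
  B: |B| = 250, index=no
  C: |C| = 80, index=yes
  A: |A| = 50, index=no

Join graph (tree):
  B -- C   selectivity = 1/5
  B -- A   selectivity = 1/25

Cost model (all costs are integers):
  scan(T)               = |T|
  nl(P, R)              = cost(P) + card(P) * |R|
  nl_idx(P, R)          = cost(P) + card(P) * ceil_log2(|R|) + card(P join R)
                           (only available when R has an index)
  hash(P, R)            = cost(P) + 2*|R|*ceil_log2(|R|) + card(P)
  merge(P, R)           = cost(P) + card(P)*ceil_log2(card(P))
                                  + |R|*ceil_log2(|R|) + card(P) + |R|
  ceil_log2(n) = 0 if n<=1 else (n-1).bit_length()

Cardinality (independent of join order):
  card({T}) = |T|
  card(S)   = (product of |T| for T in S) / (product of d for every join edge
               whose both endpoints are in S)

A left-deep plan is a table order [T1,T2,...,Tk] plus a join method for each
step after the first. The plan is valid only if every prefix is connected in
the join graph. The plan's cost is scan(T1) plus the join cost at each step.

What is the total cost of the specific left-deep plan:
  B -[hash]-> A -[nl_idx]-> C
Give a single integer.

step 1: scan B: cost=250, card=250
step 2: join A via hash
    card(P join A) = 250*50/(25) = 500
    cost = 250 + 2*50*6 + 250 = 1100
step 3: join C via nl_idx
    card(P join C) = 500*80/(5) = 8000
    cost = 1100 + 500*7 + 8000 = 12600

12600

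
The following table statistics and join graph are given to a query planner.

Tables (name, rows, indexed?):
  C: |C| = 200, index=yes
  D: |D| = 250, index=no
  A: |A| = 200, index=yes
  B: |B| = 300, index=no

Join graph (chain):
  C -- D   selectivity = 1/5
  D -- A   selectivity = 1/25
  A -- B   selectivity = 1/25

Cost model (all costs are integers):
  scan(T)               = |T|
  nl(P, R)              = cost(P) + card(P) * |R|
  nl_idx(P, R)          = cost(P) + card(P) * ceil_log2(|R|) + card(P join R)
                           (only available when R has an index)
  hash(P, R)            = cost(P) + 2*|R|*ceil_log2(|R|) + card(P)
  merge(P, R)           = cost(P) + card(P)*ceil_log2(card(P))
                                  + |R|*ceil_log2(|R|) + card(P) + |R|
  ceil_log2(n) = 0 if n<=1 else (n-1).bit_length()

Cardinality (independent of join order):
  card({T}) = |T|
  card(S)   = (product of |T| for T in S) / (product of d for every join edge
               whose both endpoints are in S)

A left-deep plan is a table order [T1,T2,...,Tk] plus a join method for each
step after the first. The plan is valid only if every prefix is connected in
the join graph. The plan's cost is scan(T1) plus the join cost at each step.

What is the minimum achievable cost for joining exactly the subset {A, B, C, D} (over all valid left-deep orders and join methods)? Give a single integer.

37400

Selinger DP over subsets of {A,B,C,D}:
  {C}: scan cost=200, card=200
  {D}: scan cost=250, card=250
  {A}: scan cost=200, card=200
  {B}: scan cost=300, card=300
  {CD}: card=10000; try (C,hash)→3700, (D,merge)→4250, (C,merge)→4300, (D,hash)→4400, (C,nl_idx)→12250, (D,nl)→50200 …(+1); best=3700 via (C,hash)
  {AD}: card=2000; try (A,hash)→3700, (D,merge)→4250, (A,nl_idx)→4250, (A,merge)→4300, (D,hash)→4400, (D,nl)→50200 …(+1); best=3700 via (A,hash)
  {AB}: card=2400; try (A,hash)→3800, (B,merge)→5000, (A,merge)→5100, (A,nl_idx)→5100, (B,hash)→5800, (B,nl)→60200 …(+1); best=3800 via (A,hash)
  {ACD}: card=80000; try (C,hash)→8900, (A,hash)→16900, (C,merge)→29500, (C,nl_idx)→99700, (A,merge)→155500, (A,nl_idx)→163700 …(+2); best=8900 via (C,hash)
  {ABD}: card=24000; try (D,hash)→10200, (B,hash)→11100, (B,merge)→30700, (D,merge)→37250, (B,nl)→603700, (D,nl)→603800; best=10200 via (D,hash)
  {ABCD}: card=960000; try (C,hash)→37400, (B,hash)→94300, (C,merge)→396000, (C,nl_idx)→1162200, (B,merge)→1451900, (C,nl)→4810200 …(+1); best=37400 via (C,hash)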